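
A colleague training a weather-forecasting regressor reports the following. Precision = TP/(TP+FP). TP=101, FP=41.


Precision = TP/(TP+FP)
= 101/(101+41)
= 101/142 = 71.13%

71.13%


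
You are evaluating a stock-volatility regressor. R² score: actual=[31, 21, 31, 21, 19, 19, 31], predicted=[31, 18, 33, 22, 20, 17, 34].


ȳ = 24.7143
SS_res = Σ(y-ŷ)² = 28
SS_tot = Σ(y-ȳ)² = 211.43
R² = 1 - SS_res/SS_tot = 1 - 0.1324 = 0.8676

0.8676


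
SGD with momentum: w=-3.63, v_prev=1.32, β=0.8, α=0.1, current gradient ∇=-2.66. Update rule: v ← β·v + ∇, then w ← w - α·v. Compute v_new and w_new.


v_new = 0.8·1.32 - 2.66 = 1.056 - 2.66 = -1.604
w_new = -3.63 - 0.1·-1.604 = -3.63 + 0.1604 = -3.4696

v_new=-1.604, w_new=-3.4696


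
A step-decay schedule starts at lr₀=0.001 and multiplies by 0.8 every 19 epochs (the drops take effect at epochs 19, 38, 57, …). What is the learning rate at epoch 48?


n_drops = ⌊48/19⌋ = 2
lr = 0.001·0.8^2 = 0.001·0.64 = 0.00064

0.00064


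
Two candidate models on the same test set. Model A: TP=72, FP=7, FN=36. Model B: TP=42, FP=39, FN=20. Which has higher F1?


Model A: P=72/79=0.9114, R=72/108=0.6667, F1=2PR/(P+R)=2TP/(2TP+FP+FN)=144/187=0.7701
Model B: P=42/81=0.5185, R=42/62=0.6774, F1=2PR/(P+R)=2TP/(2TP+FP+FN)=84/143=0.5874
0.7701 > 0.5874 → Model A

Model A


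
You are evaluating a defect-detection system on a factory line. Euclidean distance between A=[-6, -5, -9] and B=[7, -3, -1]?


d = √((-6-7)² + (-5+ 3)² + (-9+ 1)²)
  = √(169 + 4 + 64)
  = √237 = 15.3948

15.3948


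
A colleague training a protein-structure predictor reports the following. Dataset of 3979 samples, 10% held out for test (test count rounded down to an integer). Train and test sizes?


Test = ⌊3979·10/100⌋ = 397
Train = 3979 - 397 = 3582

Train: 3582, Test: 397


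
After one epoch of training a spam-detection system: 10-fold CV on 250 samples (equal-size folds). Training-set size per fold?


Fold size = 250/10 = 25
Training per fold = 250 - 25 = 225

225


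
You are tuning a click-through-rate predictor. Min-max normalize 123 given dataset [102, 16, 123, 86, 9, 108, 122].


min=9, max=123
(123-9)/(123-9) = 114/114 = 1.0

1.0


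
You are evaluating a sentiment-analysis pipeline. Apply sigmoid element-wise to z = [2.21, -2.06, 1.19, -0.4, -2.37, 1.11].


σ(2.21) = 1/(1+e^-2.21) = 0.9011
σ(-2.06) = 1/(1+e^2.06) = 0.113
σ(1.19) = 1/(1+e^-1.19) = 0.7667
σ(-0.4) = 1/(1+e^0.4) = 0.4013
σ(-2.37) = 1/(1+e^2.37) = 0.0855
σ(1.11) = 1/(1+e^-1.11) = 0.7521
result = [0.9011, 0.113, 0.7667, 0.4013, 0.0855, 0.7521]

[0.9011, 0.113, 0.7667, 0.4013, 0.0855, 0.7521]


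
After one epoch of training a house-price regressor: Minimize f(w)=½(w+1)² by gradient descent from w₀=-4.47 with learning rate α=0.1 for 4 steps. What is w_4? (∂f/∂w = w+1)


step 1: grad = -4.47+1 = -3.47; w = -4.47 - 0.1·(-3.47) = -4.123
step 2: grad = -4.123+1 = -3.123; w = -4.123 - 0.1·(-3.123) = -3.8107
step 3: grad = -3.8107+1 = -2.8107; w = -3.8107 - 0.1·(-2.8107) = -3.52963
step 4: grad = -3.52963+1 = -2.52963; w = -3.52963 - 0.1·(-2.52963) = -3.276667

-3.276667


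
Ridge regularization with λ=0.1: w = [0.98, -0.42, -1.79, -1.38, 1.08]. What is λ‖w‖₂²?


‖w‖₂² = (0.98)² + (-0.42)² + (-1.79)² + (-1.38)² + (1.08)²
     = 0.9604 + 0.1764 + 3.2041 + 1.9044 + 1.1664
     = 7.4117
λ·‖w‖₂² = 0.1·7.4117 = 0.74117

0.74117


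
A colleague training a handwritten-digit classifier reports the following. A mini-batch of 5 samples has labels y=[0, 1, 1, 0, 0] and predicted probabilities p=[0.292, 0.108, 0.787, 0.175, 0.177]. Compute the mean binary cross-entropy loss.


L[0] = -ln(1-0.292) = -ln(0.708) = 0.3453
L[1] = -ln(0.108) = 2.2256
L[2] = -ln(0.787) = 0.2395
L[3] = -ln(1-0.175) = -ln(0.825) = 0.1924
L[4] = -ln(1-0.177) = -ln(0.823) = 0.1948
mean = (0.3453 + 2.2256 + 0.2395 + 0.1924 + 0.1948)/5 = 0.6395

0.6395


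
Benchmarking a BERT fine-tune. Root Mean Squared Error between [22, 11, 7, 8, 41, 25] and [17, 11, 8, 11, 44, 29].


MSE = 60/6 = 10
RMSE = √(60/6) = 3.1623

3.1623


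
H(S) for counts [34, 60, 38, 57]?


Probabilities: [34/189, 60/189, 38/189, 57/189] ≈ [0.1799, 0.3175, 0.2011, 0.3016]
H = -((34/189)·log₂(34/189) + (60/189)·log₂(60/189) + (38/189)·log₂(38/189) + (57/189)·log₂(57/189))
  = 1.9576 bits

1.9576 bits


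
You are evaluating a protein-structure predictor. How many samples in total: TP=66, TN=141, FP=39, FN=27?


Total = TP + TN + FP + FN
= 66 + 141 + 39 + 27
= 273
(Predicted positive: 105, predicted negative: 168)

273


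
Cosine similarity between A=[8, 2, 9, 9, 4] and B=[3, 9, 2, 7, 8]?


A·B = 8·3 + 2·9 + 9·2 + 9·7 + 4·8 = 155
‖A‖ = √246 = 15.6844, ‖B‖ = √207 = 14.3875
cos = 155/(√246·√207) = 155/√50922 = 0.6869

0.6869


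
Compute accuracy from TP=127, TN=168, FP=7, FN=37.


Accuracy = (TP+TN)/(TP+TN+FP+FN)
= (127+168)/(339)
= 295/339 = 87.02%

87.02%


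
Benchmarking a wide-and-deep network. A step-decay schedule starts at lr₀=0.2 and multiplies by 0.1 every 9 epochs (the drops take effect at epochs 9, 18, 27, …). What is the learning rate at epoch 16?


n_drops = ⌊16/9⌋ = 1
lr = 0.2·0.1^1 = 0.2·0.1 = 0.02

0.02


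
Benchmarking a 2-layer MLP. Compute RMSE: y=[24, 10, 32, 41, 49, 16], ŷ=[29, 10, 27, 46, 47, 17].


MSE = 80/6 = 13.3333
RMSE = √(80/6) = 3.6515

3.6515


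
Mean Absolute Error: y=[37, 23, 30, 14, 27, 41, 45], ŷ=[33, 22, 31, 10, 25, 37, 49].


Absolute errors: |37-33|=4, |23-22|=1, |30-31|=1, |14-10|=4, |27-25|=2, |41-37|=4, |45-49|=4
Sum = 20
MAE = 20/7 = 20/7

20/7


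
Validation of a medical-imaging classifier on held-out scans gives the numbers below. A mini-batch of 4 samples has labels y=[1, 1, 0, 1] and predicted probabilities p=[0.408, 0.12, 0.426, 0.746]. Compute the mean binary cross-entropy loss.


L[0] = -ln(0.408) = 0.8965
L[1] = -ln(0.12) = 2.1203
L[2] = -ln(1-0.426) = -ln(0.574) = 0.5551
L[3] = -ln(0.746) = 0.293
mean = (0.8965 + 2.1203 + 0.5551 + 0.293)/4 = 0.9662

0.9662


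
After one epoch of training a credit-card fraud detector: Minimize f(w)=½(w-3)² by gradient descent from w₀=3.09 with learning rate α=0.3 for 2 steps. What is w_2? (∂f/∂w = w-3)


step 1: grad = 3.09-3 = 0.09; w = 3.09 - 0.3·(0.09) = 3.063
step 2: grad = 3.063-3 = 0.063; w = 3.063 - 0.3·(0.063) = 3.0441

3.0441


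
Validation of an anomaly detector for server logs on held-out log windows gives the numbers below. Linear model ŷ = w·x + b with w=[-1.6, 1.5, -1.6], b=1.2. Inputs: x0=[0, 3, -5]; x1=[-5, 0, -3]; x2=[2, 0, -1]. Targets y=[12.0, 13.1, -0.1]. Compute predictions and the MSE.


ŷ0 = (-1.6)·(0) + (1.5)·(3) + (-1.6)·(-5) + 1.2 = 13.7
ŷ1 = (-1.6)·(-5) + (1.5)·(0) + (-1.6)·(-3) + 1.2 = 14.0
ŷ2 = (-1.6)·(2) + (1.5)·(0) + (-1.6)·(-1) + 1.2 = -0.4
errors² = [2.89, 0.81, 0.09]
MSE = 3.7900/3 = 1.2633

1.2633


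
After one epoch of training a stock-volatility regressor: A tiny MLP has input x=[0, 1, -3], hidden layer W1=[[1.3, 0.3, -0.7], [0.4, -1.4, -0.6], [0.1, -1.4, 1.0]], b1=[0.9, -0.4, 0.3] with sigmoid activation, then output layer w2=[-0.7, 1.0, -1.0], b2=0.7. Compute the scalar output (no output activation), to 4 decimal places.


z1[0] = (1.3)·(0) + (0.3)·(1) + (-0.7)·(-3) + 0.9 = 3.3
z1[1] = (0.4)·(0) + (-1.4)·(1) + (-0.6)·(-3) - 0.4 = 0.0
z1[2] = (0.1)·(0) + (-1.4)·(1) + (1.0)·(-3) + 0.3 = -4.1
h = sigmoid(z1) = [0.9644, 0.5, 0.0163]
output = (-0.7)·(0.9644) + (1.0)·(0.5) + (-1.0)·(0.0163) + 0.7 = 0.5086

0.5086


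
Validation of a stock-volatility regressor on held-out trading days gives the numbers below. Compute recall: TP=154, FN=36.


Recall = TP/(TP+FN)
= 154/(154+36)
= 154/190 = 81.05%

81.05%


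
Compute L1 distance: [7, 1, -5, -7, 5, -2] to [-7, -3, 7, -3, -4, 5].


d = |7+ 7| + |1+ 3| + |-5-7| + |-7+ 3| + |5+ 4| + |-2-5|
  = 14 + 4 + 12 + 4 + 9 + 7
  = 50

50


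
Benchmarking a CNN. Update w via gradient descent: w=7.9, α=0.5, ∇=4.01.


w_new = w - α·∇
= 7.9 - 0.5·4.01
= 7.9 - 2.005
= 5.895

5.895


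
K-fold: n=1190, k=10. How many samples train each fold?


Fold size = 1190/10 = 119
Training per fold = 1190 - 119 = 1071

1071


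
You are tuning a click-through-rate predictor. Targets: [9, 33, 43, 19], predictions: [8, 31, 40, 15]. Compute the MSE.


Squared errors: (9-8)²=1, (33-31)²=4, (43-40)²=9, (19-15)²=16
Sum = 30
MSE = 30/4 = 15/2

15/2


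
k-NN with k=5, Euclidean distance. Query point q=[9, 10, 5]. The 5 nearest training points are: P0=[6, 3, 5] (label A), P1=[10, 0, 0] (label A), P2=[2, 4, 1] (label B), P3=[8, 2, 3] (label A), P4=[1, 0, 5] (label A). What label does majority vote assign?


d(q,P0) = 7.6158  (label A)
d(q,P1) = 11.225  (label A)
d(q,P2) = 10.0499  (label B)
d(q,P3) = 8.3066  (label A)
d(q,P4) = 12.8062  (label A)
Votes: A=4, B=1
Majority → A

A


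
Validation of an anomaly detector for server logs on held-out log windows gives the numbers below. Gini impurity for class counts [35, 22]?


Probabilities: [35/57, 22/57] ≈ [0.614, 0.386]
Σpᵢ² = (1225 + 484)/57² = 1709/3249
Gini = 1 - Σpᵢ² = 1 - 1709/3249 = 0.474

0.474


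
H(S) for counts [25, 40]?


Probabilities: [25/65, 40/65] ≈ [0.3846, 0.6154]
H = -((25/65)·log₂(25/65) + (40/65)·log₂(40/65))
  = 0.9612 bits

0.9612 bits


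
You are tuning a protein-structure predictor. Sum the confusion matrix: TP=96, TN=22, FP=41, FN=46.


Total = TP + TN + FP + FN
= 96 + 22 + 41 + 46
= 205
(Predicted positive: 137, predicted negative: 68)

205


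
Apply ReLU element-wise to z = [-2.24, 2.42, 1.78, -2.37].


ReLU(-2.24) = max(0, -2.24) = 0.0
ReLU(2.42) = max(0, 2.42) = 2.42
ReLU(1.78) = max(0, 1.78) = 1.78
ReLU(-2.37) = max(0, -2.37) = 0.0
result = [0.0, 2.42, 1.78, 0.0]

[0.0, 2.42, 1.78, 0.0]


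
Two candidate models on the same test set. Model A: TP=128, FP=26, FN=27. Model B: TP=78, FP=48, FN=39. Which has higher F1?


Model A: P=128/154=0.8312, R=128/155=0.8258, F1=2PR/(P+R)=2TP/(2TP+FP+FN)=256/309=0.8285
Model B: P=78/126=0.619, R=78/117=0.6667, F1=2PR/(P+R)=2TP/(2TP+FP+FN)=156/243=0.642
0.8285 > 0.642 → Model A

Model A


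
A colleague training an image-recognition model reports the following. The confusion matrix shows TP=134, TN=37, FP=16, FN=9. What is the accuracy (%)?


Accuracy = (TP+TN)/(TP+TN+FP+FN)
= (134+37)/(196)
= 171/196 = 87.24%

87.24%


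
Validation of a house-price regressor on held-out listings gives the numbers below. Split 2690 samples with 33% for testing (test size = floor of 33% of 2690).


Test = ⌊2690·33/100⌋ = 887
Train = 2690 - 887 = 1803

Train: 1803, Test: 887


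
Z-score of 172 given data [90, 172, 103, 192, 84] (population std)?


μ = 128.2, σ = 44.8036
z = (172 - 128.2)/44.8036 = 0.9776

0.9776


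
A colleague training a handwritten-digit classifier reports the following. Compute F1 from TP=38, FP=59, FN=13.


Precision = 38/97 = 0.3918
Recall = 38/51 = 0.7451
F1 = 2·P·R/(P+R) = 2·TP/(2·TP+FP+FN) = 76/(76+59+13) = 76/148 = 0.5135

0.5135


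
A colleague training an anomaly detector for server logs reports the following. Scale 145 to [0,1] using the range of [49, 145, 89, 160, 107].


min=49, max=160
(145-49)/(160-49) = 96/111 = 0.8649

0.8649


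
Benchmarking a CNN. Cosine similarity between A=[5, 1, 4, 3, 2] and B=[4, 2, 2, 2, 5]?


A·B = 5·4 + 1·2 + 4·2 + 3·2 + 2·5 = 46
‖A‖ = √55 = 7.4162, ‖B‖ = √53 = 7.2801
cos = 46/(√55·√53) = 46/√2915 = 0.852

0.852


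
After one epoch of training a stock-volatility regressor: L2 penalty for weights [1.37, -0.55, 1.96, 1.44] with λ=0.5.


‖w‖₂² = (1.37)² + (-0.55)² + (1.96)² + (1.44)²
     = 1.8769 + 0.3025 + 3.8416 + 2.0736
     = 8.0946
λ·‖w‖₂² = 0.5·8.0946 = 4.0473

4.0473


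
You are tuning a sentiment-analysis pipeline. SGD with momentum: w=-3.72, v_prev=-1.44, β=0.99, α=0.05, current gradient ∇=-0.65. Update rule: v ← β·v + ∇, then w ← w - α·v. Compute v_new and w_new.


v_new = 0.99·-1.44 - 0.65 = -1.4256 - 0.65 = -2.0756
w_new = -3.72 - 0.05·-2.0756 = -3.72 + 0.10378 = -3.61622

v_new=-2.0756, w_new=-3.61622


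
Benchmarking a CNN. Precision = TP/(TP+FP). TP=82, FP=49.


Precision = TP/(TP+FP)
= 82/(82+49)
= 82/131 = 62.6%

62.6%


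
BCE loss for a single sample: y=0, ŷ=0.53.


BCE = -[y·ln(p) + (1-y)·ln(1-p)]
= -0 - 1·ln(1-0.53)
= -ln(0.47) = 0.755

0.755


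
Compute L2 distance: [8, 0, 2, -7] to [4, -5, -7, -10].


d = √((8-4)² + (0+ 5)² + (2+ 7)² + (-7+ 10)²)
  = √(16 + 25 + 81 + 9)
  = √131 = 11.4455

11.4455


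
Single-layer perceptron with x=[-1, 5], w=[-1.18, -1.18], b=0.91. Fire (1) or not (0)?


z = (-1)·(-1.18) + (5)·(-1.18) + 0.91
  = -3.81
step(z) = 0 (z<0)

0


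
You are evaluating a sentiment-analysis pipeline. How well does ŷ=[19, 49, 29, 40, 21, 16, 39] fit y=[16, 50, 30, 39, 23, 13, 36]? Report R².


ȳ = 29.5714
SS_res = Σ(y-ŷ)² = 34
SS_tot = Σ(y-ȳ)² = 1049.71
R² = 1 - SS_res/SS_tot = 1 - 0.0324 = 0.9676

0.9676


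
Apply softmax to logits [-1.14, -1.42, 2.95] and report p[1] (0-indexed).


Exponentials: e^-1.14=0.3198, e^-1.42=0.2417, e^2.95=19.106
Sum = 19.6675
Softmax = [0.0163, 0.0123, 0.9714]
p[1] = 0.2417/19.6675 = 0.0123

0.0123


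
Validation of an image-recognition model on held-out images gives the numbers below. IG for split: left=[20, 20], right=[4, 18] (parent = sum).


Parent = [24, 38], H_parent = 0.9629
H_left = 1 (n=40), H_right = 0.684 (n=22)
H_children = (40/62)·1 + (22/62)·0.684 = 0.8879
IG = 0.9629 - 0.8879 = 0.075

0.075


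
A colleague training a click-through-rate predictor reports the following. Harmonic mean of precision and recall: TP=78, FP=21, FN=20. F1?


Precision = 78/99 = 0.7879
Recall = 78/98 = 0.7959
F1 = 2·P·R/(P+R) = 2·TP/(2·TP+FP+FN) = 156/(156+21+20) = 156/197 = 0.7919

0.7919


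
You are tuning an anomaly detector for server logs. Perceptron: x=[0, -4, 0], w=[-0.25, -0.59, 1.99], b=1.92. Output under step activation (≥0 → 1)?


z = (0)·(-0.25) + (-4)·(-0.59) + (0)·(1.99) + 1.92
  = 4.28
step(z) = 1 (z≥0)

1


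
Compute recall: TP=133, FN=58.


Recall = TP/(TP+FN)
= 133/(133+58)
= 133/191 = 69.63%

69.63%


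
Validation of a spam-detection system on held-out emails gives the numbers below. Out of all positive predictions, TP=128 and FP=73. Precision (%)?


Precision = TP/(TP+FP)
= 128/(128+73)
= 128/201 = 63.68%

63.68%


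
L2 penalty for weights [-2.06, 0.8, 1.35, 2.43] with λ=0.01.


‖w‖₂² = (-2.06)² + (0.8)² + (1.35)² + (2.43)²
     = 4.2436 + 0.64 + 1.8225 + 5.9049
     = 12.611
λ·‖w‖₂² = 0.01·12.611 = 0.12611

0.12611


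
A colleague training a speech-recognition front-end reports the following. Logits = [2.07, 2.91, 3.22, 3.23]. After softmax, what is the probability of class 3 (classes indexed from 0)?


Exponentials: e^2.07=7.9248, e^2.91=18.3568, e^3.22=25.0281, e^3.23=25.2797
Sum = 76.5894
Softmax = [0.1035, 0.2397, 0.3268, 0.3301]
p[3] = 25.2797/76.5894 = 0.3301

0.3301


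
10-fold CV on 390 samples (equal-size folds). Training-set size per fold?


Fold size = 390/10 = 39
Training per fold = 390 - 39 = 351

351


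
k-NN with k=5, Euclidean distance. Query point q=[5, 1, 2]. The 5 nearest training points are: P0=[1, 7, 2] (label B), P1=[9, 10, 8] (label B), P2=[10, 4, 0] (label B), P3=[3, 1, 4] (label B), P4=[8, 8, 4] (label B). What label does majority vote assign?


d(q,P0) = 7.2111  (label B)
d(q,P1) = 11.5326  (label B)
d(q,P2) = 6.1644  (label B)
d(q,P3) = 2.8284  (label B)
d(q,P4) = 7.874  (label B)
Votes: A=0, B=5
Majority → B

B


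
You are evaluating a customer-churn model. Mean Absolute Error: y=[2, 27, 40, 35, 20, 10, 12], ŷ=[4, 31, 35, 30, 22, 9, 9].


Absolute errors: |2-4|=2, |27-31|=4, |40-35|=5, |35-30|=5, |20-22|=2, |10-9|=1, |12-9|=3
Sum = 22
MAE = 22/7 = 22/7

22/7


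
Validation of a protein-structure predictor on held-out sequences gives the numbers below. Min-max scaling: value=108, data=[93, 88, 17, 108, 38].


min=17, max=108
(108-17)/(108-17) = 91/91 = 1.0

1.0


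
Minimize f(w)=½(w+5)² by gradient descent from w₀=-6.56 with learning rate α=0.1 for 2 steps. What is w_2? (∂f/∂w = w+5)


step 1: grad = -6.56+5 = -1.56; w = -6.56 - 0.1·(-1.56) = -6.404
step 2: grad = -6.404+5 = -1.404; w = -6.404 - 0.1·(-1.404) = -6.2636

-6.2636


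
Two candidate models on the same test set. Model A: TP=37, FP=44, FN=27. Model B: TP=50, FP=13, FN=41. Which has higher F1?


Model A: P=37/81=0.4568, R=37/64=0.5781, F1=2PR/(P+R)=2TP/(2TP+FP+FN)=74/145=0.5103
Model B: P=50/63=0.7937, R=50/91=0.5495, F1=2PR/(P+R)=2TP/(2TP+FP+FN)=100/154=0.6494
0.5103 < 0.6494 → Model B

Model B


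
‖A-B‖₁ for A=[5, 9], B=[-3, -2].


d = |5+ 3| + |9+ 2|
  = 8 + 11
  = 19

19


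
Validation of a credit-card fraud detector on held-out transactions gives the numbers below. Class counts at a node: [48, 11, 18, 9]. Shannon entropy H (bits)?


Probabilities: [48/86, 11/86, 18/86, 9/86] ≈ [0.5581, 0.1279, 0.2093, 0.1047]
H = -((48/86)·log₂(48/86) + (11/86)·log₂(11/86) + (18/86)·log₂(18/86) + (9/86)·log₂(9/86))
  = 1.6621 bits

1.6621 bits


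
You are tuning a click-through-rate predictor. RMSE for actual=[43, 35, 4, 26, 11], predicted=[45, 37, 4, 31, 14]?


MSE = 42/5 = 8.4
RMSE = √(42/5) = 2.8983

2.8983


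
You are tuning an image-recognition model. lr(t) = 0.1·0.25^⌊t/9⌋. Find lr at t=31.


n_drops = ⌊31/9⌋ = 3
lr = 0.1·0.25^3 = 0.1·0.015625 = 0.0015625

0.0015625


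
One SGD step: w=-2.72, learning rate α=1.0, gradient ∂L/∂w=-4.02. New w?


w_new = w - α·∇
= -2.72 - 1.0·-4.02
= -2.72 + 4.02
= 1.3

1.3


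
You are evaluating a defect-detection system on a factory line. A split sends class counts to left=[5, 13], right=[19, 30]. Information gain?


Parent = [24, 43], H_parent = 0.9412
H_left = 0.8524 (n=18), H_right = 0.9633 (n=49)
H_children = (18/67)·0.8524 + (49/67)·0.9633 = 0.9335
IG = 0.9412 - 0.9335 = 0.0077

0.0077


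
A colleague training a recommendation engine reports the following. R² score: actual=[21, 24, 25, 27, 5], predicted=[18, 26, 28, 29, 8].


ȳ = 20.4
SS_res = Σ(y-ŷ)² = 35
SS_tot = Σ(y-ȳ)² = 315.2
R² = 1 - SS_res/SS_tot = 1 - 0.111 = 0.889

0.889


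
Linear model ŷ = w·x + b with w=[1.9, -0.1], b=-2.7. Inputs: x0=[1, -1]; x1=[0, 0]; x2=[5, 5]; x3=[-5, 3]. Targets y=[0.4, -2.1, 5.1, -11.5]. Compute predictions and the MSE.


ŷ0 = (1.9)·(1) + (-0.1)·(-1) - 2.7 = -0.7
ŷ1 = (1.9)·(0) + (-0.1)·(0) - 2.7 = -2.7
ŷ2 = (1.9)·(5) + (-0.1)·(5) - 2.7 = 6.3
ŷ3 = (1.9)·(-5) + (-0.1)·(3) - 2.7 = -12.5
errors² = [1.21, 0.36, 1.44, 1.0]
MSE = 4.0100/4 = 1.0025

1.0025


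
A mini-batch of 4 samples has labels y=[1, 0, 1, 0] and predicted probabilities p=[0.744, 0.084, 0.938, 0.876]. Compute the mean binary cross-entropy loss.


L[0] = -ln(0.744) = 0.2957
L[1] = -ln(1-0.084) = -ln(0.916) = 0.0877
L[2] = -ln(0.938) = 0.064
L[3] = -ln(1-0.876) = -ln(0.124) = 2.0875
mean = (0.2957 + 0.0877 + 0.064 + 2.0875)/4 = 0.6337

0.6337


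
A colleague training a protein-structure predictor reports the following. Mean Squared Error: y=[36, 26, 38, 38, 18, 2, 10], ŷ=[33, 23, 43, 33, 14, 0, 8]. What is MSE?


Squared errors: (36-33)²=9, (26-23)²=9, (38-43)²=25, (38-33)²=25, (18-14)²=16, (2-0)²=4, (10-8)²=4
Sum = 92
MSE = 92/7 = 92/7

92/7


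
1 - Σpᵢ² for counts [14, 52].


Probabilities: [14/66, 52/66] ≈ [0.2121, 0.7879]
Σpᵢ² = (196 + 2704)/66² = 2900/4356
Gini = 1 - Σpᵢ² = 1 - 2900/4356 = 0.3343

0.3343


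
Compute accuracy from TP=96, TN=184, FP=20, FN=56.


Accuracy = (TP+TN)/(TP+TN+FP+FN)
= (96+184)/(356)
= 280/356 = 78.65%

78.65%


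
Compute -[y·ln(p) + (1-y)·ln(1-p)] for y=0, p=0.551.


BCE = -[y·ln(p) + (1-y)·ln(1-p)]
= -0 - 1·ln(1-0.551)
= -ln(0.449) = 0.8007

0.8007


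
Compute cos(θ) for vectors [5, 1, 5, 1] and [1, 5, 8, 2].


A·B = 5·1 + 1·5 + 5·8 + 1·2 = 52
‖A‖ = √52 = 7.2111, ‖B‖ = √94 = 9.6954
cos = 52/(√52·√94) = 52/√4888 = 0.7438

0.7438


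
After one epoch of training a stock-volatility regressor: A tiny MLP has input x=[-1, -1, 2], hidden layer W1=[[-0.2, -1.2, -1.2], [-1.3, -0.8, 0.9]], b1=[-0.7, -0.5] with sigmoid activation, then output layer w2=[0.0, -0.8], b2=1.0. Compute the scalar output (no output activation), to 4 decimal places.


z1[0] = (-0.2)·(-1) + (-1.2)·(-1) + (-1.2)·(2) - 0.7 = -1.7
z1[1] = (-1.3)·(-1) + (-0.8)·(-1) + (0.9)·(2) - 0.5 = 3.4
h = sigmoid(z1) = [0.1545, 0.9677]
output = (0.0)·(0.1545) + (-0.8)·(0.9677) + 1.0 = 0.2258

0.2258


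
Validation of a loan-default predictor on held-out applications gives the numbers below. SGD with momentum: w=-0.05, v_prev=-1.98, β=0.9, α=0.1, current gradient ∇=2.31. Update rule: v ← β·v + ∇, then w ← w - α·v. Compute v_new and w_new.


v_new = 0.9·-1.98 + 2.31 = -1.782 + 2.31 = 0.528
w_new = -0.05 - 0.1·0.528 = -0.05 - 0.0528 = -0.1028

v_new=0.528, w_new=-0.1028


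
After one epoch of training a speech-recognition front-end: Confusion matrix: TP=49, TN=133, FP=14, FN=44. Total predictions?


Total = TP + TN + FP + FN
= 49 + 133 + 14 + 44
= 240
(Predicted positive: 63, predicted negative: 177)

240


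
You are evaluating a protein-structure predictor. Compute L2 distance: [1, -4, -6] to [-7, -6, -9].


d = √((1+ 7)² + (-4+ 6)² + (-6+ 9)²)
  = √(64 + 4 + 9)
  = √77 = 8.775

8.775


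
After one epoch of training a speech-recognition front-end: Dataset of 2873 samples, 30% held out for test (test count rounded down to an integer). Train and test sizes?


Test = ⌊2873·30/100⌋ = 861
Train = 2873 - 861 = 2012

Train: 2012, Test: 861


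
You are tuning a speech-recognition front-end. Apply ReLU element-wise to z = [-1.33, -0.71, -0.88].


ReLU(-1.33) = max(0, -1.33) = 0.0
ReLU(-0.71) = max(0, -0.71) = 0.0
ReLU(-0.88) = max(0, -0.88) = 0.0
result = [0.0, 0.0, 0.0]

[0.0, 0.0, 0.0]


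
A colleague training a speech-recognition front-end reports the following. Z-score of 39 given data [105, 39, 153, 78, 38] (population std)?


μ = 82.6, σ = 43.2879
z = (39 - 82.6)/43.2879 = -1.0072

-1.0072


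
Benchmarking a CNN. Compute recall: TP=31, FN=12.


Recall = TP/(TP+FN)
= 31/(31+12)
= 31/43 = 72.09%

72.09%


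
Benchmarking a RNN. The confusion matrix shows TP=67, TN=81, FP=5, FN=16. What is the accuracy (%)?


Accuracy = (TP+TN)/(TP+TN+FP+FN)
= (67+81)/(169)
= 148/169 = 87.57%

87.57%


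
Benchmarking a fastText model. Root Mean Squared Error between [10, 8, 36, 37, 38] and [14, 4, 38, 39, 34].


MSE = 56/5 = 11.2
RMSE = √(56/5) = 3.3466

3.3466


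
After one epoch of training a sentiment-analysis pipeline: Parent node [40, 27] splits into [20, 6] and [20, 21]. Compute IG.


Parent = [40, 27], H_parent = 0.9727
H_left = 0.7793 (n=26), H_right = 0.9996 (n=41)
H_children = (26/67)·0.7793 + (41/67)·0.9996 = 0.9141
IG = 0.9727 - 0.9141 = 0.0586

0.0586


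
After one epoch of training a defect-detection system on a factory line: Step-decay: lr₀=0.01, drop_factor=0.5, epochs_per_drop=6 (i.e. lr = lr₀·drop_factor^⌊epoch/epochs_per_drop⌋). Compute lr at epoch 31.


n_drops = ⌊31/6⌋ = 5
lr = 0.01·0.5^5 = 0.01·0.03125 = 0.0003125

0.0003125


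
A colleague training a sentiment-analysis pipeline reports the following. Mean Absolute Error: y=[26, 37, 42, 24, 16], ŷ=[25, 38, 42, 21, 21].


Absolute errors: |26-25|=1, |37-38|=1, |42-42|=0, |24-21|=3, |16-21|=5
Sum = 10
MAE = 10/5 = 2

2


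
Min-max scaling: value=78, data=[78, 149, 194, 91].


min=78, max=194
(78-78)/(194-78) = 0/116 = 0.0

0.0


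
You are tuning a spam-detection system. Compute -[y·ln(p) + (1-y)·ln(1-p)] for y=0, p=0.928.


BCE = -[y·ln(p) + (1-y)·ln(1-p)]
= -0 - 1·ln(1-0.928)
= -ln(0.072) = 2.6311

2.6311


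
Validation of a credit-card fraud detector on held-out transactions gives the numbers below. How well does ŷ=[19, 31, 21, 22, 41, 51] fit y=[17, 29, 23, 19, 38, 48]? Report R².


ȳ = 29
SS_res = Σ(y-ŷ)² = 39
SS_tot = Σ(y-ȳ)² = 722
R² = 1 - SS_res/SS_tot = 1 - 0.054 = 0.946

0.946


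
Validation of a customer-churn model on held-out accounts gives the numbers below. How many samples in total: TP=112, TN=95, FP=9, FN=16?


Total = TP + TN + FP + FN
= 112 + 95 + 9 + 16
= 232
(Predicted positive: 121, predicted negative: 111)

232


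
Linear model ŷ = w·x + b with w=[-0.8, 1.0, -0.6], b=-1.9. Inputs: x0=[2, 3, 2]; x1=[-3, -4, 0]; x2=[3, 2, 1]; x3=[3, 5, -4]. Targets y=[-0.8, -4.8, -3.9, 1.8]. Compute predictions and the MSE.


ŷ0 = (-0.8)·(2) + (1.0)·(3) + (-0.6)·(2) - 1.9 = -1.7
ŷ1 = (-0.8)·(-3) + (1.0)·(-4) + (-0.6)·(0) - 1.9 = -3.5
ŷ2 = (-0.8)·(3) + (1.0)·(2) + (-0.6)·(1) - 1.9 = -2.9
ŷ3 = (-0.8)·(3) + (1.0)·(5) + (-0.6)·(-4) - 1.9 = 3.1
errors² = [0.81, 1.69, 1.0, 1.69]
MSE = 5.1900/4 = 1.2975

1.2975


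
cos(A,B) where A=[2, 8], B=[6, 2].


A·B = 2·6 + 8·2 = 28
‖A‖ = √68 = 8.2462, ‖B‖ = √40 = 6.3246
cos = 28/(√68·√40) = 28/√2720 = 0.5369

0.5369


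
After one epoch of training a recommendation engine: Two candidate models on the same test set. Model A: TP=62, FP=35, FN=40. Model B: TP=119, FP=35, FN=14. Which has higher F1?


Model A: P=62/97=0.6392, R=62/102=0.6078, F1=2PR/(P+R)=2TP/(2TP+FP+FN)=124/199=0.6231
Model B: P=119/154=0.7727, R=119/133=0.8947, F1=2PR/(P+R)=2TP/(2TP+FP+FN)=238/287=0.8293
0.6231 < 0.8293 → Model B

Model B


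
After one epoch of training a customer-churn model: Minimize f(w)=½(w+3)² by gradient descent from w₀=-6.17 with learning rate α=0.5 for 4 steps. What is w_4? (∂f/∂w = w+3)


step 1: grad = -6.17+3 = -3.17; w = -6.17 - 0.5·(-3.17) = -4.585
step 2: grad = -4.585+3 = -1.585; w = -4.585 - 0.5·(-1.585) = -3.7925
step 3: grad = -3.7925+3 = -0.7925; w = -3.7925 - 0.5·(-0.7925) = -3.39625
step 4: grad = -3.39625+3 = -0.39625; w = -3.39625 - 0.5·(-0.39625) = -3.198125

-3.198125


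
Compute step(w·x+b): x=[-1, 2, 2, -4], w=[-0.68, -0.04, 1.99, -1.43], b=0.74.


z = (-1)·(-0.68) + (2)·(-0.04) + (2)·(1.99) + (-4)·(-1.43) + 0.74
  = 11.04
step(z) = 1 (z≥0)

1


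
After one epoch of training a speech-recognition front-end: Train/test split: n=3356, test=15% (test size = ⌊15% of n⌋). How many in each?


Test = ⌊3356·15/100⌋ = 503
Train = 3356 - 503 = 2853

Train: 2853, Test: 503


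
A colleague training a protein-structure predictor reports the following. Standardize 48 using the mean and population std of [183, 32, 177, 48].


μ = 110, σ = 70.2602
z = (48 - 110)/70.2602 = -0.8824

-0.8824


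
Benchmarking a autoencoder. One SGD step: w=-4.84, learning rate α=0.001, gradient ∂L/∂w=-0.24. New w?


w_new = w - α·∇
= -4.84 - 0.001·-0.24
= -4.84 + 0.00024
= -4.83976

-4.83976


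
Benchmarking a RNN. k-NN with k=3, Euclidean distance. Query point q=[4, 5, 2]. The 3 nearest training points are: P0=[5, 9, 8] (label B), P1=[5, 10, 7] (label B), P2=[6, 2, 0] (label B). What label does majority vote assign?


d(q,P0) = 7.2801  (label B)
d(q,P1) = 7.1414  (label B)
d(q,P2) = 4.1231  (label B)
Votes: A=0, B=3
Majority → B

B


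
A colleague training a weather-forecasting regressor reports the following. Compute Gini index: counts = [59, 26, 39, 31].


Probabilities: [59/155, 26/155, 39/155, 31/155] ≈ [0.3806, 0.1677, 0.2516, 0.2]
Σpᵢ² = (3481 + 676 + 1521 + 961)/155² = 6639/24025
Gini = 1 - Σpᵢ² = 1 - 6639/24025 = 0.7237

0.7237


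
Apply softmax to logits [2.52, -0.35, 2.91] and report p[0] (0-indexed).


Exponentials: e^2.52=12.4286, e^-0.35=0.7047, e^2.91=18.3568
Sum = 31.4901
Softmax = [0.3947, 0.0224, 0.5829]
p[0] = 12.4286/31.4901 = 0.3947

0.3947


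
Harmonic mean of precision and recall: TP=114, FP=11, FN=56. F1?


Precision = 114/125 = 0.912
Recall = 114/170 = 0.6706
F1 = 2·P·R/(P+R) = 2·TP/(2·TP+FP+FN) = 228/(228+11+56) = 228/295 = 0.7729

0.7729


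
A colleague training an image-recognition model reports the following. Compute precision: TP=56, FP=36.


Precision = TP/(TP+FP)
= 56/(56+36)
= 56/92 = 60.87%

60.87%


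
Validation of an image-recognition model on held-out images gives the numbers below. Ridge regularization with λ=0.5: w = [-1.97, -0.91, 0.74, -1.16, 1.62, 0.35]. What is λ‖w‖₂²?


‖w‖₂² = (-1.97)² + (-0.91)² + (0.74)² + (-1.16)² + (1.62)² + (0.35)²
     = 3.8809 + 0.8281 + 0.5476 + 1.3456 + 2.6244 + 0.1225
     = 9.3491
λ·‖w‖₂² = 0.5·9.3491 = 4.67455

4.67455


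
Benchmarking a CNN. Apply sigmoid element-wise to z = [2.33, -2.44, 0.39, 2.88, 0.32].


σ(2.33) = 1/(1+e^-2.33) = 0.9113
σ(-2.44) = 1/(1+e^2.44) = 0.0802
σ(0.39) = 1/(1+e^-0.39) = 0.5963
σ(2.88) = 1/(1+e^-2.88) = 0.9468
σ(0.32) = 1/(1+e^-0.32) = 0.5793
result = [0.9113, 0.0802, 0.5963, 0.9468, 0.5793]

[0.9113, 0.0802, 0.5963, 0.9468, 0.5793]


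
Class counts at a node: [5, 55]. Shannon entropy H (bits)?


Probabilities: [5/60, 55/60] ≈ [0.0833, 0.9167]
H = -((5/60)·log₂(5/60) + (55/60)·log₂(55/60))
  = 0.4138 bits

0.4138 bits


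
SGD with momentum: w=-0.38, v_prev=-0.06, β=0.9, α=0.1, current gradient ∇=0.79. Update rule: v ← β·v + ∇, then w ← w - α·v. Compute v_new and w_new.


v_new = 0.9·-0.06 + 0.79 = -0.054 + 0.79 = 0.736
w_new = -0.38 - 0.1·0.736 = -0.38 - 0.0736 = -0.4536

v_new=0.736, w_new=-0.4536


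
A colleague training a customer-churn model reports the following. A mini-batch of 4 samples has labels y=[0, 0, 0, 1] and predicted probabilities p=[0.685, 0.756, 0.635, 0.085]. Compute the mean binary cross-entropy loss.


L[0] = -ln(1-0.685) = -ln(0.315) = 1.1552
L[1] = -ln(1-0.756) = -ln(0.244) = 1.4106
L[2] = -ln(1-0.635) = -ln(0.365) = 1.0079
L[3] = -ln(0.085) = 2.4651
mean = (1.1552 + 1.4106 + 1.0079 + 2.4651)/4 = 1.5097

1.5097


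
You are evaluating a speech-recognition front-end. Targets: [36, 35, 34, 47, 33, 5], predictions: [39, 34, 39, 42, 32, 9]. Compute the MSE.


Squared errors: (36-39)²=9, (35-34)²=1, (34-39)²=25, (47-42)²=25, (33-32)²=1, (5-9)²=16
Sum = 77
MSE = 77/6 = 77/6

77/6


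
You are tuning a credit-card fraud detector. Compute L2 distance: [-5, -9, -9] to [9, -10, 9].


d = √((-5-9)² + (-9+ 10)² + (-9-9)²)
  = √(196 + 1 + 324)
  = √521 = 22.8254

22.8254


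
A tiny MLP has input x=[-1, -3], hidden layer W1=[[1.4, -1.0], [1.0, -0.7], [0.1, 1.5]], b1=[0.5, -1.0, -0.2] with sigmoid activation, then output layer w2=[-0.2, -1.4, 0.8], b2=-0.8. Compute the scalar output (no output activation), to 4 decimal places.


z1[0] = (1.4)·(-1) + (-1.0)·(-3) + 0.5 = 2.1
z1[1] = (1.0)·(-1) + (-0.7)·(-3) - 1.0 = 0.1
z1[2] = (0.1)·(-1) + (1.5)·(-3) - 0.2 = -4.8
h = sigmoid(z1) = [0.8909, 0.525, 0.0082]
output = (-0.2)·(0.8909) + (-1.4)·(0.525) + (0.8)·(0.0082) - 0.8 = -1.7066

-1.7066


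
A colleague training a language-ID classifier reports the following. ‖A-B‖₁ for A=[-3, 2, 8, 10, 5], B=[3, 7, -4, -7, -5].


d = |-3-3| + |2-7| + |8+ 4| + |10+ 7| + |5+ 5|
  = 6 + 5 + 12 + 17 + 10
  = 50

50


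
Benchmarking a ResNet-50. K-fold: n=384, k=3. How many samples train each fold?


Fold size = 384/3 = 128
Training per fold = 384 - 128 = 256

256


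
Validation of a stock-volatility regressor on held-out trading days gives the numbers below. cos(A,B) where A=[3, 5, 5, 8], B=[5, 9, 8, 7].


A·B = 3·5 + 5·9 + 5·8 + 8·7 = 156
‖A‖ = √123 = 11.0905, ‖B‖ = √219 = 14.7986
cos = 156/(√123·√219) = 156/√26937 = 0.9505

0.9505


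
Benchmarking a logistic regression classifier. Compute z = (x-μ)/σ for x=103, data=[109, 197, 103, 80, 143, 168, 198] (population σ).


μ = 142.5714, σ = 43.5721
z = (103 - 142.5714)/43.5721 = -0.9082

-0.9082


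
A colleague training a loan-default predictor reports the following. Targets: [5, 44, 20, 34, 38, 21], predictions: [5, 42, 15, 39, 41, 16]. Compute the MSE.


Squared errors: (5-5)²=0, (44-42)²=4, (20-15)²=25, (34-39)²=25, (38-41)²=9, (21-16)²=25
Sum = 88
MSE = 88/6 = 44/3

44/3


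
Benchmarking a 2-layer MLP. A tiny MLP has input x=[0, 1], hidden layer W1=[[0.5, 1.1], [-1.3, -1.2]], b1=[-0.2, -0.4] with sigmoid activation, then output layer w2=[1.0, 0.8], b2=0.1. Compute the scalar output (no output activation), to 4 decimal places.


z1[0] = (0.5)·(0) + (1.1)·(1) - 0.2 = 0.9
z1[1] = (-1.3)·(0) + (-1.2)·(1) - 0.4 = -1.6
h = sigmoid(z1) = [0.7109, 0.168]
output = (1.0)·(0.7109) + (0.8)·(0.168) + 0.1 = 0.9453

0.9453


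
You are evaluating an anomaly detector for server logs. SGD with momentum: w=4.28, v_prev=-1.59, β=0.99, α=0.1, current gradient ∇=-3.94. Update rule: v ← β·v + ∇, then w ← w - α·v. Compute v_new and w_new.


v_new = 0.99·-1.59 - 3.94 = -1.5741 - 3.94 = -5.5141
w_new = 4.28 - 0.1·-5.5141 = 4.28 + 0.55141 = 4.83141

v_new=-5.5141, w_new=4.83141


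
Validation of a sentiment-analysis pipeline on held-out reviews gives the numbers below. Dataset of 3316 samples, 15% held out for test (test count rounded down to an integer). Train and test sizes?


Test = ⌊3316·15/100⌋ = 497
Train = 3316 - 497 = 2819

Train: 2819, Test: 497


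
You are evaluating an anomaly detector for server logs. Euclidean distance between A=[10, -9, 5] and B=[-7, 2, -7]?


d = √((10+ 7)² + (-9-2)² + (5+ 7)²)
  = √(289 + 121 + 144)
  = √554 = 23.5372

23.5372


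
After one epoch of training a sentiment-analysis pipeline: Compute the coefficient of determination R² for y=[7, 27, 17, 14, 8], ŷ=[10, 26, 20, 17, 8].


ȳ = 14.6
SS_res = Σ(y-ŷ)² = 28
SS_tot = Σ(y-ȳ)² = 261.2
R² = 1 - SS_res/SS_tot = 1 - 0.1072 = 0.8928

0.8928


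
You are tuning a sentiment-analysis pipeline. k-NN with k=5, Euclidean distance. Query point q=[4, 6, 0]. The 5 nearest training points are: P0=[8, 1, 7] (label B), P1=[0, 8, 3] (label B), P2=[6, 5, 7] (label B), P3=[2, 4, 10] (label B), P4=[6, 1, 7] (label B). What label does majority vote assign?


d(q,P0) = 9.4868  (label B)
d(q,P1) = 5.3852  (label B)
d(q,P2) = 7.3485  (label B)
d(q,P3) = 10.3923  (label B)
d(q,P4) = 8.8318  (label B)
Votes: A=0, B=5
Majority → B

B


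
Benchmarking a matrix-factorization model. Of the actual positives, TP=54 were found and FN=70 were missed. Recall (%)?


Recall = TP/(TP+FN)
= 54/(54+70)
= 54/124 = 43.55%

43.55%


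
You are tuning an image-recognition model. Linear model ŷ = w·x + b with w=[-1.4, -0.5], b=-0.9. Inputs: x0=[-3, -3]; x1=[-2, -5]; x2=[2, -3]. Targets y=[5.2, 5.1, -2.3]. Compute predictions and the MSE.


ŷ0 = (-1.4)·(-3) + (-0.5)·(-3) - 0.9 = 4.8
ŷ1 = (-1.4)·(-2) + (-0.5)·(-5) - 0.9 = 4.4
ŷ2 = (-1.4)·(2) + (-0.5)·(-3) - 0.9 = -2.2
errors² = [0.16, 0.49, 0.01]
MSE = 0.6600/3 = 0.22

0.22


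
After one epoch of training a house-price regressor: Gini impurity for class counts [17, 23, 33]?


Probabilities: [17/73, 23/73, 33/73] ≈ [0.2329, 0.3151, 0.4521]
Σpᵢ² = (289 + 529 + 1089)/73² = 1907/5329
Gini = 1 - Σpᵢ² = 1 - 1907/5329 = 0.6421

0.6421


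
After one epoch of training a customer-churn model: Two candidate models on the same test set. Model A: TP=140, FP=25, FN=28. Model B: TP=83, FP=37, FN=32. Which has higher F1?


Model A: P=140/165=0.8485, R=140/168=0.8333, F1=2PR/(P+R)=2TP/(2TP+FP+FN)=280/333=0.8408
Model B: P=83/120=0.6917, R=83/115=0.7217, F1=2PR/(P+R)=2TP/(2TP+FP+FN)=166/235=0.7064
0.8408 > 0.7064 → Model A

Model A


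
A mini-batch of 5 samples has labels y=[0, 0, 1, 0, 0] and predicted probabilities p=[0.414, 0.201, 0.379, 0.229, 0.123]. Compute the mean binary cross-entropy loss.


L[0] = -ln(1-0.414) = -ln(0.586) = 0.5344
L[1] = -ln(1-0.201) = -ln(0.799) = 0.2244
L[2] = -ln(0.379) = 0.9702
L[3] = -ln(1-0.229) = -ln(0.771) = 0.2601
L[4] = -ln(1-0.123) = -ln(0.877) = 0.1312
mean = (0.5344 + 0.2244 + 0.9702 + 0.2601 + 0.1312)/5 = 0.4241

0.4241


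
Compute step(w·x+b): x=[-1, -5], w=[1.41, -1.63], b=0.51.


z = (-1)·(1.41) + (-5)·(-1.63) + 0.51
  = 7.25
step(z) = 1 (z≥0)

1


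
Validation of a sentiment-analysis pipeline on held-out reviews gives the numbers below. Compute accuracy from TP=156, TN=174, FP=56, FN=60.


Accuracy = (TP+TN)/(TP+TN+FP+FN)
= (156+174)/(446)
= 330/446 = 73.99%

73.99%


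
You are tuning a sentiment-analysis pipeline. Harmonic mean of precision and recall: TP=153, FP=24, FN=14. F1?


Precision = 153/177 = 0.8644
Recall = 153/167 = 0.9162
F1 = 2·P·R/(P+R) = 2·TP/(2·TP+FP+FN) = 306/(306+24+14) = 306/344 = 0.8895

0.8895


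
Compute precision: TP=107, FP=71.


Precision = TP/(TP+FP)
= 107/(107+71)
= 107/178 = 60.11%

60.11%


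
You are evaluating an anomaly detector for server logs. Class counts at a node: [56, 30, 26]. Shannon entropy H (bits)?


Probabilities: [56/112, 30/112, 26/112] ≈ [0.5, 0.2679, 0.2321]
H = -((56/112)·log₂(56/112) + (30/112)·log₂(30/112) + (26/112)·log₂(26/112))
  = 1.4982 bits

1.4982 bits


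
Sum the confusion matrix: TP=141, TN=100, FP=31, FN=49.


Total = TP + TN + FP + FN
= 141 + 100 + 31 + 49
= 321
(Predicted positive: 172, predicted negative: 149)

321


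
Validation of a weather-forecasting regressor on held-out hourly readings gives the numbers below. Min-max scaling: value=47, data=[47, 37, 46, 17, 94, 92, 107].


min=17, max=107
(47-17)/(107-17) = 30/90 = 0.3333

0.3333


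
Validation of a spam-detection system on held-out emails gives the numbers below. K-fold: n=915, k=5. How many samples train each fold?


Fold size = 915/5 = 183
Training per fold = 915 - 183 = 732

732


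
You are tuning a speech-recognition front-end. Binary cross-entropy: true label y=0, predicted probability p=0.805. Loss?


BCE = -[y·ln(p) + (1-y)·ln(1-p)]
= -0 - 1·ln(1-0.805)
= -ln(0.195) = 1.6348

1.6348


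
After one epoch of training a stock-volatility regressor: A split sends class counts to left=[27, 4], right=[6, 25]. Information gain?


Parent = [33, 29], H_parent = 0.997
H_left = 0.5548 (n=31), H_right = 0.7088 (n=31)
H_children = (31/62)·0.5548 + (31/62)·0.7088 = 0.6318
IG = 0.997 - 0.6318 = 0.3652

0.3652


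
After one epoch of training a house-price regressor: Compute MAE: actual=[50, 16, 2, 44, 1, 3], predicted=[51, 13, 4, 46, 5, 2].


Absolute errors: |50-51|=1, |16-13|=3, |2-4|=2, |44-46|=2, |1-5|=4, |3-2|=1
Sum = 13
MAE = 13/6 = 13/6

13/6


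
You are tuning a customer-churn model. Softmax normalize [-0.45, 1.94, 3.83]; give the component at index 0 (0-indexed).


Exponentials: e^-0.45=0.6376, e^1.94=6.9588, e^3.83=46.0625
Sum = 53.6589
Softmax = [0.0119, 0.1297, 0.8584]
p[0] = 0.6376/53.6589 = 0.0119

0.0119


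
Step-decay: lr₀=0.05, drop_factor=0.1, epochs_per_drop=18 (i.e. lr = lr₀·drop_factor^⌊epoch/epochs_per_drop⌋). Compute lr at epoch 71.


n_drops = ⌊71/18⌋ = 3
lr = 0.05·0.1^3 = 0.05·0.001 = 0.00005

0.00005


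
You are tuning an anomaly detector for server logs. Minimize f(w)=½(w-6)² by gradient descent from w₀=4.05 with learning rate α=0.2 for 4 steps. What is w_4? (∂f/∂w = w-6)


step 1: grad = 4.05-6 = -1.95; w = 4.05 - 0.2·(-1.95) = 4.44
step 2: grad = 4.44-6 = -1.56; w = 4.44 - 0.2·(-1.56) = 4.752
step 3: grad = 4.752-6 = -1.248; w = 4.752 - 0.2·(-1.248) = 5.0016
step 4: grad = 5.0016-6 = -0.9984; w = 5.0016 - 0.2·(-0.9984) = 5.20128

5.20128


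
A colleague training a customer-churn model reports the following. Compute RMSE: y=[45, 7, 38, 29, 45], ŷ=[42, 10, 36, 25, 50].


MSE = 63/5 = 12.6
RMSE = √(63/5) = 3.5496

3.5496
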